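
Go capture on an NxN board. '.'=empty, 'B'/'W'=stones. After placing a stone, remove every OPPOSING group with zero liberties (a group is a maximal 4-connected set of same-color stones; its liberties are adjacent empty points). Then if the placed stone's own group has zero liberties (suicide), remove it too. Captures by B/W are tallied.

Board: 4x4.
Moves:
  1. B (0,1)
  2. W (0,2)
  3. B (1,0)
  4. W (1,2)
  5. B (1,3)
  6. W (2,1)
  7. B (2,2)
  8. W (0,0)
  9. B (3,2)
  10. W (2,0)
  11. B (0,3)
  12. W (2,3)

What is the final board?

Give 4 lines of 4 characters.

Answer: .BW.
B.W.
WWBW
..B.

Derivation:
Move 1: B@(0,1) -> caps B=0 W=0
Move 2: W@(0,2) -> caps B=0 W=0
Move 3: B@(1,0) -> caps B=0 W=0
Move 4: W@(1,2) -> caps B=0 W=0
Move 5: B@(1,3) -> caps B=0 W=0
Move 6: W@(2,1) -> caps B=0 W=0
Move 7: B@(2,2) -> caps B=0 W=0
Move 8: W@(0,0) -> caps B=0 W=0
Move 9: B@(3,2) -> caps B=0 W=0
Move 10: W@(2,0) -> caps B=0 W=0
Move 11: B@(0,3) -> caps B=0 W=0
Move 12: W@(2,3) -> caps B=0 W=2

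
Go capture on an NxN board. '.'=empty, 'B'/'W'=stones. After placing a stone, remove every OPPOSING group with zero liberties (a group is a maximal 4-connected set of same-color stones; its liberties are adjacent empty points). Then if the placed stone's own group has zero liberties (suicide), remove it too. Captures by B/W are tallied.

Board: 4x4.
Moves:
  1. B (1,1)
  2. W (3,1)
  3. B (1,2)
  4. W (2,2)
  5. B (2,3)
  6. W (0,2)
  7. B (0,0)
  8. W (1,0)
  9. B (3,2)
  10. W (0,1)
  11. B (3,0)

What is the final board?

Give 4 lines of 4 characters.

Move 1: B@(1,1) -> caps B=0 W=0
Move 2: W@(3,1) -> caps B=0 W=0
Move 3: B@(1,2) -> caps B=0 W=0
Move 4: W@(2,2) -> caps B=0 W=0
Move 5: B@(2,3) -> caps B=0 W=0
Move 6: W@(0,2) -> caps B=0 W=0
Move 7: B@(0,0) -> caps B=0 W=0
Move 8: W@(1,0) -> caps B=0 W=0
Move 9: B@(3,2) -> caps B=0 W=0
Move 10: W@(0,1) -> caps B=0 W=1
Move 11: B@(3,0) -> caps B=0 W=1

Answer: .WW.
WBB.
..WB
BWB.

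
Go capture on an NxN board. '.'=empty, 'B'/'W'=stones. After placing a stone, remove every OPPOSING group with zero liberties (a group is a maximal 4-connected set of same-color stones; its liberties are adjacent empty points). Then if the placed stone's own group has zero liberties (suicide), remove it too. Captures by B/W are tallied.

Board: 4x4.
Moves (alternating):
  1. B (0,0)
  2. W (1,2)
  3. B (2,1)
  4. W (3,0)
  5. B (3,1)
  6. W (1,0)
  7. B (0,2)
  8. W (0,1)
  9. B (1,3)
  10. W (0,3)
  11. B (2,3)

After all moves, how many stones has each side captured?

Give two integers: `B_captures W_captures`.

Answer: 0 2

Derivation:
Move 1: B@(0,0) -> caps B=0 W=0
Move 2: W@(1,2) -> caps B=0 W=0
Move 3: B@(2,1) -> caps B=0 W=0
Move 4: W@(3,0) -> caps B=0 W=0
Move 5: B@(3,1) -> caps B=0 W=0
Move 6: W@(1,0) -> caps B=0 W=0
Move 7: B@(0,2) -> caps B=0 W=0
Move 8: W@(0,1) -> caps B=0 W=1
Move 9: B@(1,3) -> caps B=0 W=1
Move 10: W@(0,3) -> caps B=0 W=2
Move 11: B@(2,3) -> caps B=0 W=2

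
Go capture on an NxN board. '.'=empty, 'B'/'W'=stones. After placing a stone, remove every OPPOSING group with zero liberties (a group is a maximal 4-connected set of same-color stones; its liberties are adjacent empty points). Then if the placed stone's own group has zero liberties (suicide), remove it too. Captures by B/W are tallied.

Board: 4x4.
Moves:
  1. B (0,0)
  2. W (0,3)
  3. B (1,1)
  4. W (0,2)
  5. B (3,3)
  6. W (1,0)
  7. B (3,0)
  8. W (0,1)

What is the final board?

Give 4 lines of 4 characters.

Answer: .WWW
WB..
....
B..B

Derivation:
Move 1: B@(0,0) -> caps B=0 W=0
Move 2: W@(0,3) -> caps B=0 W=0
Move 3: B@(1,1) -> caps B=0 W=0
Move 4: W@(0,2) -> caps B=0 W=0
Move 5: B@(3,3) -> caps B=0 W=0
Move 6: W@(1,0) -> caps B=0 W=0
Move 7: B@(3,0) -> caps B=0 W=0
Move 8: W@(0,1) -> caps B=0 W=1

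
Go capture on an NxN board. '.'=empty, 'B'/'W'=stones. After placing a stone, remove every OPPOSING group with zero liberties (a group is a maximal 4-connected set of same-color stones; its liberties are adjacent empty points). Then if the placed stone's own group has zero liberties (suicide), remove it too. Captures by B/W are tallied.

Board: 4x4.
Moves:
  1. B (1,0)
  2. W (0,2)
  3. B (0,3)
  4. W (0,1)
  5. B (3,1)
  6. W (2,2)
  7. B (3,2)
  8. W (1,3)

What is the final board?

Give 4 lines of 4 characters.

Answer: .WW.
B..W
..W.
.BB.

Derivation:
Move 1: B@(1,0) -> caps B=0 W=0
Move 2: W@(0,2) -> caps B=0 W=0
Move 3: B@(0,3) -> caps B=0 W=0
Move 4: W@(0,1) -> caps B=0 W=0
Move 5: B@(3,1) -> caps B=0 W=0
Move 6: W@(2,2) -> caps B=0 W=0
Move 7: B@(3,2) -> caps B=0 W=0
Move 8: W@(1,3) -> caps B=0 W=1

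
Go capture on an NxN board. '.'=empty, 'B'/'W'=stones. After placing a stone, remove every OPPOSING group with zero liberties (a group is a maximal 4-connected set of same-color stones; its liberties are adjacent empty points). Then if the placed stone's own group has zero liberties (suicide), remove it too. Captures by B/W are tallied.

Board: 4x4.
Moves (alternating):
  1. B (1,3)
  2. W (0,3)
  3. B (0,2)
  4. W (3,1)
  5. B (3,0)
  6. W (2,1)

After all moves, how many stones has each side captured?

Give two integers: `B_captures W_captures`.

Move 1: B@(1,3) -> caps B=0 W=0
Move 2: W@(0,3) -> caps B=0 W=0
Move 3: B@(0,2) -> caps B=1 W=0
Move 4: W@(3,1) -> caps B=1 W=0
Move 5: B@(3,0) -> caps B=1 W=0
Move 6: W@(2,1) -> caps B=1 W=0

Answer: 1 0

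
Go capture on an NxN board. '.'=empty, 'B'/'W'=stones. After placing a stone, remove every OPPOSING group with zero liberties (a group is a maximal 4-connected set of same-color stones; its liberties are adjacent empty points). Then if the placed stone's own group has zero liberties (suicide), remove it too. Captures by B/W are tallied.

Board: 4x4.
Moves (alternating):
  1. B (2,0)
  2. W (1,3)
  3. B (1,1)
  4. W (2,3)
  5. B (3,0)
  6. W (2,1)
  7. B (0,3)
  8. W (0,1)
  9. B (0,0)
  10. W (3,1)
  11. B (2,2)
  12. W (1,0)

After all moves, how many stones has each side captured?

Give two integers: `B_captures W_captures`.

Move 1: B@(2,0) -> caps B=0 W=0
Move 2: W@(1,3) -> caps B=0 W=0
Move 3: B@(1,1) -> caps B=0 W=0
Move 4: W@(2,3) -> caps B=0 W=0
Move 5: B@(3,0) -> caps B=0 W=0
Move 6: W@(2,1) -> caps B=0 W=0
Move 7: B@(0,3) -> caps B=0 W=0
Move 8: W@(0,1) -> caps B=0 W=0
Move 9: B@(0,0) -> caps B=0 W=0
Move 10: W@(3,1) -> caps B=0 W=0
Move 11: B@(2,2) -> caps B=0 W=0
Move 12: W@(1,0) -> caps B=0 W=3

Answer: 0 3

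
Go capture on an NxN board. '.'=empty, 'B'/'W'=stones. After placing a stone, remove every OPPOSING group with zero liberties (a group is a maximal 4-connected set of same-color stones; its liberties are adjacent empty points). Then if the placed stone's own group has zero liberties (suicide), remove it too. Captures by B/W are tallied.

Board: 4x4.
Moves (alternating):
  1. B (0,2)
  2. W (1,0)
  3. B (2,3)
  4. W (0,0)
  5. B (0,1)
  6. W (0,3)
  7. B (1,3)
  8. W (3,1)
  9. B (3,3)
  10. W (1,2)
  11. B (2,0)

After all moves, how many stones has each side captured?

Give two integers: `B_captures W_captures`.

Move 1: B@(0,2) -> caps B=0 W=0
Move 2: W@(1,0) -> caps B=0 W=0
Move 3: B@(2,3) -> caps B=0 W=0
Move 4: W@(0,0) -> caps B=0 W=0
Move 5: B@(0,1) -> caps B=0 W=0
Move 6: W@(0,3) -> caps B=0 W=0
Move 7: B@(1,3) -> caps B=1 W=0
Move 8: W@(3,1) -> caps B=1 W=0
Move 9: B@(3,3) -> caps B=1 W=0
Move 10: W@(1,2) -> caps B=1 W=0
Move 11: B@(2,0) -> caps B=1 W=0

Answer: 1 0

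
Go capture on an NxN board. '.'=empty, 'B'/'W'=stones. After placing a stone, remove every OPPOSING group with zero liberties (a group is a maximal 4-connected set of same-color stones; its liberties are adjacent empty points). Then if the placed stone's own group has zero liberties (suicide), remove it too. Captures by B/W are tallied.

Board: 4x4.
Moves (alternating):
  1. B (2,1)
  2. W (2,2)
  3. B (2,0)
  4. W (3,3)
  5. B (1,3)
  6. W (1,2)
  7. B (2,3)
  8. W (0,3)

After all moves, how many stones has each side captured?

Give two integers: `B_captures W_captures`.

Move 1: B@(2,1) -> caps B=0 W=0
Move 2: W@(2,2) -> caps B=0 W=0
Move 3: B@(2,0) -> caps B=0 W=0
Move 4: W@(3,3) -> caps B=0 W=0
Move 5: B@(1,3) -> caps B=0 W=0
Move 6: W@(1,2) -> caps B=0 W=0
Move 7: B@(2,3) -> caps B=0 W=0
Move 8: W@(0,3) -> caps B=0 W=2

Answer: 0 2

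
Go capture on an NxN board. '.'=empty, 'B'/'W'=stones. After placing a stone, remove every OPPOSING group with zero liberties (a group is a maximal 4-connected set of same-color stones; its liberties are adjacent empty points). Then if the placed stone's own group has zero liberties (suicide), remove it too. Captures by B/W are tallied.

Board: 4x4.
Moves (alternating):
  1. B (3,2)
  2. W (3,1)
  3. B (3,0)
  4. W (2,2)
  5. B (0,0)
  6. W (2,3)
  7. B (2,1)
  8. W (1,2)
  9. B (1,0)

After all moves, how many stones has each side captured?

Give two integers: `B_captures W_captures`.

Move 1: B@(3,2) -> caps B=0 W=0
Move 2: W@(3,1) -> caps B=0 W=0
Move 3: B@(3,0) -> caps B=0 W=0
Move 4: W@(2,2) -> caps B=0 W=0
Move 5: B@(0,0) -> caps B=0 W=0
Move 6: W@(2,3) -> caps B=0 W=0
Move 7: B@(2,1) -> caps B=1 W=0
Move 8: W@(1,2) -> caps B=1 W=0
Move 9: B@(1,0) -> caps B=1 W=0

Answer: 1 0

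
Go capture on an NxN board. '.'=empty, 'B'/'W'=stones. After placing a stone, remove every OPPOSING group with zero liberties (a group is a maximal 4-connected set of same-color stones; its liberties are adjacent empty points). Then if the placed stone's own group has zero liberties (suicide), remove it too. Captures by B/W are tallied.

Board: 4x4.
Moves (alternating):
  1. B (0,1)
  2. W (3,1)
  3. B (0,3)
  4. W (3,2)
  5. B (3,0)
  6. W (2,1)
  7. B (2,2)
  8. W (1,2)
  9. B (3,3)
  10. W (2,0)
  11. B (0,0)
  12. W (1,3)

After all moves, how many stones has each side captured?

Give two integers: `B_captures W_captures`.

Move 1: B@(0,1) -> caps B=0 W=0
Move 2: W@(3,1) -> caps B=0 W=0
Move 3: B@(0,3) -> caps B=0 W=0
Move 4: W@(3,2) -> caps B=0 W=0
Move 5: B@(3,0) -> caps B=0 W=0
Move 6: W@(2,1) -> caps B=0 W=0
Move 7: B@(2,2) -> caps B=0 W=0
Move 8: W@(1,2) -> caps B=0 W=0
Move 9: B@(3,3) -> caps B=0 W=0
Move 10: W@(2,0) -> caps B=0 W=1
Move 11: B@(0,0) -> caps B=0 W=1
Move 12: W@(1,3) -> caps B=0 W=1

Answer: 0 1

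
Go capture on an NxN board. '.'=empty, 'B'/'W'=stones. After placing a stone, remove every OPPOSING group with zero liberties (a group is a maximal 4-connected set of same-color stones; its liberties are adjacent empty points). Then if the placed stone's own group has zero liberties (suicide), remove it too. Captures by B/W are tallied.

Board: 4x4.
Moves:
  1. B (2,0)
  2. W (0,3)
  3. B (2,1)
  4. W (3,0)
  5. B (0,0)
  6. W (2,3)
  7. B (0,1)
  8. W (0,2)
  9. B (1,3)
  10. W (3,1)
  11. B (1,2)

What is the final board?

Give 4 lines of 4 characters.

Answer: BB..
..BB
BB.W
WW..

Derivation:
Move 1: B@(2,0) -> caps B=0 W=0
Move 2: W@(0,3) -> caps B=0 W=0
Move 3: B@(2,1) -> caps B=0 W=0
Move 4: W@(3,0) -> caps B=0 W=0
Move 5: B@(0,0) -> caps B=0 W=0
Move 6: W@(2,3) -> caps B=0 W=0
Move 7: B@(0,1) -> caps B=0 W=0
Move 8: W@(0,2) -> caps B=0 W=0
Move 9: B@(1,3) -> caps B=0 W=0
Move 10: W@(3,1) -> caps B=0 W=0
Move 11: B@(1,2) -> caps B=2 W=0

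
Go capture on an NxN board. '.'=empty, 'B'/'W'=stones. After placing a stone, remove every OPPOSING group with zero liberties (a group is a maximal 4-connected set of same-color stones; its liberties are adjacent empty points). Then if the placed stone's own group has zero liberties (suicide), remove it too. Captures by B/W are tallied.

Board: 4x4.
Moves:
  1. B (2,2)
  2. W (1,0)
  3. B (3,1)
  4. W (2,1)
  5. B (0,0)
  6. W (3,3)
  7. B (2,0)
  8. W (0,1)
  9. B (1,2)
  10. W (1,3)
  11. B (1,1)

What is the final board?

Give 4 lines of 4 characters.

Answer: .W..
WBBW
B.B.
.B.W

Derivation:
Move 1: B@(2,2) -> caps B=0 W=0
Move 2: W@(1,0) -> caps B=0 W=0
Move 3: B@(3,1) -> caps B=0 W=0
Move 4: W@(2,1) -> caps B=0 W=0
Move 5: B@(0,0) -> caps B=0 W=0
Move 6: W@(3,3) -> caps B=0 W=0
Move 7: B@(2,0) -> caps B=0 W=0
Move 8: W@(0,1) -> caps B=0 W=1
Move 9: B@(1,2) -> caps B=0 W=1
Move 10: W@(1,3) -> caps B=0 W=1
Move 11: B@(1,1) -> caps B=1 W=1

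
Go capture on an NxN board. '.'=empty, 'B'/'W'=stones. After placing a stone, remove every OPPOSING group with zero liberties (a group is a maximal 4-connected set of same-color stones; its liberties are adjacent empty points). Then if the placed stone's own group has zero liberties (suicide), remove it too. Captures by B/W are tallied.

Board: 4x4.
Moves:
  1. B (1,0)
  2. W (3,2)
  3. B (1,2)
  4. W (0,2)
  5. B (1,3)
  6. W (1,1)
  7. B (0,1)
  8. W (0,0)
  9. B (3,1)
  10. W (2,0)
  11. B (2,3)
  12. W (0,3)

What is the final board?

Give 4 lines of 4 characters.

Move 1: B@(1,0) -> caps B=0 W=0
Move 2: W@(3,2) -> caps B=0 W=0
Move 3: B@(1,2) -> caps B=0 W=0
Move 4: W@(0,2) -> caps B=0 W=0
Move 5: B@(1,3) -> caps B=0 W=0
Move 6: W@(1,1) -> caps B=0 W=0
Move 7: B@(0,1) -> caps B=0 W=0
Move 8: W@(0,0) -> caps B=0 W=1
Move 9: B@(3,1) -> caps B=0 W=1
Move 10: W@(2,0) -> caps B=0 W=2
Move 11: B@(2,3) -> caps B=0 W=2
Move 12: W@(0,3) -> caps B=0 W=2

Answer: W.WW
.WBB
W..B
.BW.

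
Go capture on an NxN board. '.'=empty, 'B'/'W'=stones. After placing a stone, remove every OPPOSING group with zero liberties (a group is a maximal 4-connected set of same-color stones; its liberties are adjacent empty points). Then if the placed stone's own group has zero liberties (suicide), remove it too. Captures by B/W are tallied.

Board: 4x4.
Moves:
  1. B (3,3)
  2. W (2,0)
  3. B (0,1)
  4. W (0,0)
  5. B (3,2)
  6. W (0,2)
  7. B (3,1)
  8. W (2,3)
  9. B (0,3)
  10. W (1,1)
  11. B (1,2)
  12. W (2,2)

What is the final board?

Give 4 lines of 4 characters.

Answer: W.WB
.WB.
W.WW
.BBB

Derivation:
Move 1: B@(3,3) -> caps B=0 W=0
Move 2: W@(2,0) -> caps B=0 W=0
Move 3: B@(0,1) -> caps B=0 W=0
Move 4: W@(0,0) -> caps B=0 W=0
Move 5: B@(3,2) -> caps B=0 W=0
Move 6: W@(0,2) -> caps B=0 W=0
Move 7: B@(3,1) -> caps B=0 W=0
Move 8: W@(2,3) -> caps B=0 W=0
Move 9: B@(0,3) -> caps B=0 W=0
Move 10: W@(1,1) -> caps B=0 W=1
Move 11: B@(1,2) -> caps B=0 W=1
Move 12: W@(2,2) -> caps B=0 W=1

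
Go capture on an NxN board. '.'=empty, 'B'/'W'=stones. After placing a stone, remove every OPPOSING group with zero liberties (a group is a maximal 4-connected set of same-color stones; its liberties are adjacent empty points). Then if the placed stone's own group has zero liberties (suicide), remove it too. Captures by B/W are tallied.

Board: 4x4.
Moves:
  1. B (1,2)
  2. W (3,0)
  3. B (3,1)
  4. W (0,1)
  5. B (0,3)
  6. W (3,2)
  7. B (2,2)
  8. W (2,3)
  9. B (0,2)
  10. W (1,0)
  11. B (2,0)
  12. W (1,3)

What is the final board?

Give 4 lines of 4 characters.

Answer: .WBB
W.BW
B.BW
.BW.

Derivation:
Move 1: B@(1,2) -> caps B=0 W=0
Move 2: W@(3,0) -> caps B=0 W=0
Move 3: B@(3,1) -> caps B=0 W=0
Move 4: W@(0,1) -> caps B=0 W=0
Move 5: B@(0,3) -> caps B=0 W=0
Move 6: W@(3,2) -> caps B=0 W=0
Move 7: B@(2,2) -> caps B=0 W=0
Move 8: W@(2,3) -> caps B=0 W=0
Move 9: B@(0,2) -> caps B=0 W=0
Move 10: W@(1,0) -> caps B=0 W=0
Move 11: B@(2,0) -> caps B=1 W=0
Move 12: W@(1,3) -> caps B=1 W=0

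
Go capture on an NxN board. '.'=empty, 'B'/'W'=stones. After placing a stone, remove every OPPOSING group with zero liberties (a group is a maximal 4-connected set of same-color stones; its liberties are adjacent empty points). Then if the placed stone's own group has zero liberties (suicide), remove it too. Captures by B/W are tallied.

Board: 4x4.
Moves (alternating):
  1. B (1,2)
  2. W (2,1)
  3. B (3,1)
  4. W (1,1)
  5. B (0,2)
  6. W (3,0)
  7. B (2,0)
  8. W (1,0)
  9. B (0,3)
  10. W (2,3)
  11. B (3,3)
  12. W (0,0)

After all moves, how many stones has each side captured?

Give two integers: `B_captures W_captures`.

Answer: 1 0

Derivation:
Move 1: B@(1,2) -> caps B=0 W=0
Move 2: W@(2,1) -> caps B=0 W=0
Move 3: B@(3,1) -> caps B=0 W=0
Move 4: W@(1,1) -> caps B=0 W=0
Move 5: B@(0,2) -> caps B=0 W=0
Move 6: W@(3,0) -> caps B=0 W=0
Move 7: B@(2,0) -> caps B=1 W=0
Move 8: W@(1,0) -> caps B=1 W=0
Move 9: B@(0,3) -> caps B=1 W=0
Move 10: W@(2,3) -> caps B=1 W=0
Move 11: B@(3,3) -> caps B=1 W=0
Move 12: W@(0,0) -> caps B=1 W=0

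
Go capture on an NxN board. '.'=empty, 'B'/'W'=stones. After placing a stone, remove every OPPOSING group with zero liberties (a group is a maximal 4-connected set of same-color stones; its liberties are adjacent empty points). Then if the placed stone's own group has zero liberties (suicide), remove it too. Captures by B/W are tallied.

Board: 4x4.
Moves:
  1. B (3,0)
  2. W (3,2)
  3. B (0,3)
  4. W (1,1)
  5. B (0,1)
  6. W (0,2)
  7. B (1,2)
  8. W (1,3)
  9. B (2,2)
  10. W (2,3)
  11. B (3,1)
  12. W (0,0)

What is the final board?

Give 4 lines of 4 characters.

Answer: WB.B
.WBW
..BW
BBW.

Derivation:
Move 1: B@(3,0) -> caps B=0 W=0
Move 2: W@(3,2) -> caps B=0 W=0
Move 3: B@(0,3) -> caps B=0 W=0
Move 4: W@(1,1) -> caps B=0 W=0
Move 5: B@(0,1) -> caps B=0 W=0
Move 6: W@(0,2) -> caps B=0 W=0
Move 7: B@(1,2) -> caps B=1 W=0
Move 8: W@(1,3) -> caps B=1 W=0
Move 9: B@(2,2) -> caps B=1 W=0
Move 10: W@(2,3) -> caps B=1 W=0
Move 11: B@(3,1) -> caps B=1 W=0
Move 12: W@(0,0) -> caps B=1 W=0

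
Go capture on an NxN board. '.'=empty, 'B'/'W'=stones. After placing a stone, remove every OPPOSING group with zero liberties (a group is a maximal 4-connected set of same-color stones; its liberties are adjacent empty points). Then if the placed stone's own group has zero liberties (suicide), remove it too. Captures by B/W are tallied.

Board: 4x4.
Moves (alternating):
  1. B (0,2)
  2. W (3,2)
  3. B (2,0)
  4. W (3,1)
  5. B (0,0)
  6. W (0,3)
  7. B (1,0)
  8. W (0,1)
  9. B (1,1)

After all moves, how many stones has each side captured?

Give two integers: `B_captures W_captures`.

Move 1: B@(0,2) -> caps B=0 W=0
Move 2: W@(3,2) -> caps B=0 W=0
Move 3: B@(2,0) -> caps B=0 W=0
Move 4: W@(3,1) -> caps B=0 W=0
Move 5: B@(0,0) -> caps B=0 W=0
Move 6: W@(0,3) -> caps B=0 W=0
Move 7: B@(1,0) -> caps B=0 W=0
Move 8: W@(0,1) -> caps B=0 W=0
Move 9: B@(1,1) -> caps B=1 W=0

Answer: 1 0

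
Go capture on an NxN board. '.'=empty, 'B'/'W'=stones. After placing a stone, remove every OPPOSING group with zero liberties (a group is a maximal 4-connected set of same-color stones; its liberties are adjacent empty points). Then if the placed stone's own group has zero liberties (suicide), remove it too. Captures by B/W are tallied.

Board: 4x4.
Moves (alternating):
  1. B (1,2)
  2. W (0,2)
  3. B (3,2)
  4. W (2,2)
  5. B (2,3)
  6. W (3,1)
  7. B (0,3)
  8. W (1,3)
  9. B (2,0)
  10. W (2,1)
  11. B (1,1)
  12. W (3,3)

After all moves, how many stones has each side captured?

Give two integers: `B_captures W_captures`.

Move 1: B@(1,2) -> caps B=0 W=0
Move 2: W@(0,2) -> caps B=0 W=0
Move 3: B@(3,2) -> caps B=0 W=0
Move 4: W@(2,2) -> caps B=0 W=0
Move 5: B@(2,3) -> caps B=0 W=0
Move 6: W@(3,1) -> caps B=0 W=0
Move 7: B@(0,3) -> caps B=0 W=0
Move 8: W@(1,3) -> caps B=0 W=1
Move 9: B@(2,0) -> caps B=0 W=1
Move 10: W@(2,1) -> caps B=0 W=1
Move 11: B@(1,1) -> caps B=0 W=1
Move 12: W@(3,3) -> caps B=0 W=3

Answer: 0 3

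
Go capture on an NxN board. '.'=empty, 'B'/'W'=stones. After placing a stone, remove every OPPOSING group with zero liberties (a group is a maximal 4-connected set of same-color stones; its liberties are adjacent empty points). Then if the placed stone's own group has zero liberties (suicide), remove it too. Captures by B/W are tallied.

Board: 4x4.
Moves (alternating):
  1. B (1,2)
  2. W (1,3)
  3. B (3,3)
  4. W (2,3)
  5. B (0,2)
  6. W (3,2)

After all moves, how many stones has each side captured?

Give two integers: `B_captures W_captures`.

Answer: 0 1

Derivation:
Move 1: B@(1,2) -> caps B=0 W=0
Move 2: W@(1,3) -> caps B=0 W=0
Move 3: B@(3,3) -> caps B=0 W=0
Move 4: W@(2,3) -> caps B=0 W=0
Move 5: B@(0,2) -> caps B=0 W=0
Move 6: W@(3,2) -> caps B=0 W=1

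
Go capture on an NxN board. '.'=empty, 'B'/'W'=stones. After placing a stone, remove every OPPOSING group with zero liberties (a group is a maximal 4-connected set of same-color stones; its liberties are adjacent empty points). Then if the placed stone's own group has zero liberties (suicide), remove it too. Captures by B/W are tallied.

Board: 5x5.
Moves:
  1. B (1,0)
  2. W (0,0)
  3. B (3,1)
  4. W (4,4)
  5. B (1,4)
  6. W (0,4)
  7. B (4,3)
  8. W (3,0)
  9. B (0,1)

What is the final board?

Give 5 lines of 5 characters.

Move 1: B@(1,0) -> caps B=0 W=0
Move 2: W@(0,0) -> caps B=0 W=0
Move 3: B@(3,1) -> caps B=0 W=0
Move 4: W@(4,4) -> caps B=0 W=0
Move 5: B@(1,4) -> caps B=0 W=0
Move 6: W@(0,4) -> caps B=0 W=0
Move 7: B@(4,3) -> caps B=0 W=0
Move 8: W@(3,0) -> caps B=0 W=0
Move 9: B@(0,1) -> caps B=1 W=0

Answer: .B..W
B...B
.....
WB...
...BW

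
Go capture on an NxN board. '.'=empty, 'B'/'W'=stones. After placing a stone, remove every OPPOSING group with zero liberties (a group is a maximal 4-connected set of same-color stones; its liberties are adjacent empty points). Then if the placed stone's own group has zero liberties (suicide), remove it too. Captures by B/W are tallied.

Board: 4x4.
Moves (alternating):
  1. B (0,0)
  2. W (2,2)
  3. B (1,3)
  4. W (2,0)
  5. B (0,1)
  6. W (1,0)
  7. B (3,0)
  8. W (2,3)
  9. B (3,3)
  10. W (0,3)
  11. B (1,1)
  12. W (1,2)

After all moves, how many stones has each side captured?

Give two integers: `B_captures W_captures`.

Move 1: B@(0,0) -> caps B=0 W=0
Move 2: W@(2,2) -> caps B=0 W=0
Move 3: B@(1,3) -> caps B=0 W=0
Move 4: W@(2,0) -> caps B=0 W=0
Move 5: B@(0,1) -> caps B=0 W=0
Move 6: W@(1,0) -> caps B=0 W=0
Move 7: B@(3,0) -> caps B=0 W=0
Move 8: W@(2,3) -> caps B=0 W=0
Move 9: B@(3,3) -> caps B=0 W=0
Move 10: W@(0,3) -> caps B=0 W=0
Move 11: B@(1,1) -> caps B=0 W=0
Move 12: W@(1,2) -> caps B=0 W=1

Answer: 0 1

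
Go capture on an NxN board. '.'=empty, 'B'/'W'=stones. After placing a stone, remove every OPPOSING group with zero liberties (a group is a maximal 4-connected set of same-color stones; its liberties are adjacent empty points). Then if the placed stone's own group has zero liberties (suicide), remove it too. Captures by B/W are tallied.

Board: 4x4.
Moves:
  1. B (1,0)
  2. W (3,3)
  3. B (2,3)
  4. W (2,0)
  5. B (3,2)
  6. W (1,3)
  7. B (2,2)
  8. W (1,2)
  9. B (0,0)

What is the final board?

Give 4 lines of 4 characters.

Answer: B...
B.WW
W.BB
..B.

Derivation:
Move 1: B@(1,0) -> caps B=0 W=0
Move 2: W@(3,3) -> caps B=0 W=0
Move 3: B@(2,3) -> caps B=0 W=0
Move 4: W@(2,0) -> caps B=0 W=0
Move 5: B@(3,2) -> caps B=1 W=0
Move 6: W@(1,3) -> caps B=1 W=0
Move 7: B@(2,2) -> caps B=1 W=0
Move 8: W@(1,2) -> caps B=1 W=0
Move 9: B@(0,0) -> caps B=1 W=0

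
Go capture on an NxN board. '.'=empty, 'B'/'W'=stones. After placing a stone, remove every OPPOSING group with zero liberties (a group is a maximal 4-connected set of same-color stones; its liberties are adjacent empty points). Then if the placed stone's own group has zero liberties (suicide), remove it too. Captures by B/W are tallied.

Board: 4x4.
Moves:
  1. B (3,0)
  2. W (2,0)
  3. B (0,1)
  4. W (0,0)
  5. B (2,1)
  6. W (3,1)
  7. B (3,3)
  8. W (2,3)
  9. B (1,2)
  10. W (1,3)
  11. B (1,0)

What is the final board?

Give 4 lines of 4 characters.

Move 1: B@(3,0) -> caps B=0 W=0
Move 2: W@(2,0) -> caps B=0 W=0
Move 3: B@(0,1) -> caps B=0 W=0
Move 4: W@(0,0) -> caps B=0 W=0
Move 5: B@(2,1) -> caps B=0 W=0
Move 6: W@(3,1) -> caps B=0 W=1
Move 7: B@(3,3) -> caps B=0 W=1
Move 8: W@(2,3) -> caps B=0 W=1
Move 9: B@(1,2) -> caps B=0 W=1
Move 10: W@(1,3) -> caps B=0 W=1
Move 11: B@(1,0) -> caps B=1 W=1

Answer: .B..
B.BW
WB.W
.W.B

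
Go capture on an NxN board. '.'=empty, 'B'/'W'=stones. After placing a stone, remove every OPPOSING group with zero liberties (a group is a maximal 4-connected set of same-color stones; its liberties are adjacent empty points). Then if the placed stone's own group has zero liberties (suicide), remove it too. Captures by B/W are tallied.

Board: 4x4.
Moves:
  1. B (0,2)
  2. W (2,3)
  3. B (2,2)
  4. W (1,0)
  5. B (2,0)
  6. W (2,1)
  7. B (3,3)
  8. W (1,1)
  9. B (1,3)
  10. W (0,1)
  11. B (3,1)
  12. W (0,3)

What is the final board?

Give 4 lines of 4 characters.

Move 1: B@(0,2) -> caps B=0 W=0
Move 2: W@(2,3) -> caps B=0 W=0
Move 3: B@(2,2) -> caps B=0 W=0
Move 4: W@(1,0) -> caps B=0 W=0
Move 5: B@(2,0) -> caps B=0 W=0
Move 6: W@(2,1) -> caps B=0 W=0
Move 7: B@(3,3) -> caps B=0 W=0
Move 8: W@(1,1) -> caps B=0 W=0
Move 9: B@(1,3) -> caps B=1 W=0
Move 10: W@(0,1) -> caps B=1 W=0
Move 11: B@(3,1) -> caps B=1 W=0
Move 12: W@(0,3) -> caps B=1 W=0

Answer: .WB.
WW.B
BWB.
.B.B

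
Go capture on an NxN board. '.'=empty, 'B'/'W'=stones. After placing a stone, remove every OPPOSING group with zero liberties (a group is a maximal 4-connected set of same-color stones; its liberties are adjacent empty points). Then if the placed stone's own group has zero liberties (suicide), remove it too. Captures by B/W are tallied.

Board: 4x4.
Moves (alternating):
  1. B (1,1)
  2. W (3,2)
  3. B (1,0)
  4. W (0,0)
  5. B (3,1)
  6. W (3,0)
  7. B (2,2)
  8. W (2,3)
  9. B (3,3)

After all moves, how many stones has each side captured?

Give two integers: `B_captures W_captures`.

Move 1: B@(1,1) -> caps B=0 W=0
Move 2: W@(3,2) -> caps B=0 W=0
Move 3: B@(1,0) -> caps B=0 W=0
Move 4: W@(0,0) -> caps B=0 W=0
Move 5: B@(3,1) -> caps B=0 W=0
Move 6: W@(3,0) -> caps B=0 W=0
Move 7: B@(2,2) -> caps B=0 W=0
Move 8: W@(2,3) -> caps B=0 W=0
Move 9: B@(3,3) -> caps B=1 W=0

Answer: 1 0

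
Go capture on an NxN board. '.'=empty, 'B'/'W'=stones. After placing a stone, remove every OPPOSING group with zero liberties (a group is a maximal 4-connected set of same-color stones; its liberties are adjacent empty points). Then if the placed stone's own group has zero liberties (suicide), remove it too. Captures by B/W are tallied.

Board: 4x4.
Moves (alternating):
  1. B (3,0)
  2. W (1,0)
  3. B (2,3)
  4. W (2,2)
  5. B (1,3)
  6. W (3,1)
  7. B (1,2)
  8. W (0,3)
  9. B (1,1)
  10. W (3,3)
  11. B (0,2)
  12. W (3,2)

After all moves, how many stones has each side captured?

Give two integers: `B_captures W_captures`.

Move 1: B@(3,0) -> caps B=0 W=0
Move 2: W@(1,0) -> caps B=0 W=0
Move 3: B@(2,3) -> caps B=0 W=0
Move 4: W@(2,2) -> caps B=0 W=0
Move 5: B@(1,3) -> caps B=0 W=0
Move 6: W@(3,1) -> caps B=0 W=0
Move 7: B@(1,2) -> caps B=0 W=0
Move 8: W@(0,3) -> caps B=0 W=0
Move 9: B@(1,1) -> caps B=0 W=0
Move 10: W@(3,3) -> caps B=0 W=0
Move 11: B@(0,2) -> caps B=1 W=0
Move 12: W@(3,2) -> caps B=1 W=0

Answer: 1 0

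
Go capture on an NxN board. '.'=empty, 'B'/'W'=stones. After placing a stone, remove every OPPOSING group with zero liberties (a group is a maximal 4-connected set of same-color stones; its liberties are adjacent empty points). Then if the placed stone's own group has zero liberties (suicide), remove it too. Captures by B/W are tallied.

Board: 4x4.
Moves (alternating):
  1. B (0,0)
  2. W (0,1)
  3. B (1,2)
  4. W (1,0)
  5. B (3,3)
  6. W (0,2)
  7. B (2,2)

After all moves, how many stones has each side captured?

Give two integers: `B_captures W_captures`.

Answer: 0 1

Derivation:
Move 1: B@(0,0) -> caps B=0 W=0
Move 2: W@(0,1) -> caps B=0 W=0
Move 3: B@(1,2) -> caps B=0 W=0
Move 4: W@(1,0) -> caps B=0 W=1
Move 5: B@(3,3) -> caps B=0 W=1
Move 6: W@(0,2) -> caps B=0 W=1
Move 7: B@(2,2) -> caps B=0 W=1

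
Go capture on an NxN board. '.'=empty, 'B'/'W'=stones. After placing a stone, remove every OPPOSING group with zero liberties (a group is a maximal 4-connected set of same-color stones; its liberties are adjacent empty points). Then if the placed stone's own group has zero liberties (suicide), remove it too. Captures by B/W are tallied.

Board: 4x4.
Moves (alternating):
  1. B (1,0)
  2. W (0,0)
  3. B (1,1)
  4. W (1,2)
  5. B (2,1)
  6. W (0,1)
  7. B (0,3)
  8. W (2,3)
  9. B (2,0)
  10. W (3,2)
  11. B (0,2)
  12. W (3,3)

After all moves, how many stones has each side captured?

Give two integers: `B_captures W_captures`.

Answer: 2 0

Derivation:
Move 1: B@(1,0) -> caps B=0 W=0
Move 2: W@(0,0) -> caps B=0 W=0
Move 3: B@(1,1) -> caps B=0 W=0
Move 4: W@(1,2) -> caps B=0 W=0
Move 5: B@(2,1) -> caps B=0 W=0
Move 6: W@(0,1) -> caps B=0 W=0
Move 7: B@(0,3) -> caps B=0 W=0
Move 8: W@(2,3) -> caps B=0 W=0
Move 9: B@(2,0) -> caps B=0 W=0
Move 10: W@(3,2) -> caps B=0 W=0
Move 11: B@(0,2) -> caps B=2 W=0
Move 12: W@(3,3) -> caps B=2 W=0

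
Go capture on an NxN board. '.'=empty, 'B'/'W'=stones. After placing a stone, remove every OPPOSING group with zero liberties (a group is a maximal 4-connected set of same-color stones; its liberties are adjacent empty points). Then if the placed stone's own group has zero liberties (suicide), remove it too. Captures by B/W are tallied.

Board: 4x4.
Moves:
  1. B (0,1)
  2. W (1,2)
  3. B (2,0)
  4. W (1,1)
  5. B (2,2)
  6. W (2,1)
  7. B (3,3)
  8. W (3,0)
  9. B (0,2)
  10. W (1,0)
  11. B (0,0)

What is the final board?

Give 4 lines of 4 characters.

Answer: BBB.
WWW.
.WB.
W..B

Derivation:
Move 1: B@(0,1) -> caps B=0 W=0
Move 2: W@(1,2) -> caps B=0 W=0
Move 3: B@(2,0) -> caps B=0 W=0
Move 4: W@(1,1) -> caps B=0 W=0
Move 5: B@(2,2) -> caps B=0 W=0
Move 6: W@(2,1) -> caps B=0 W=0
Move 7: B@(3,3) -> caps B=0 W=0
Move 8: W@(3,0) -> caps B=0 W=0
Move 9: B@(0,2) -> caps B=0 W=0
Move 10: W@(1,0) -> caps B=0 W=1
Move 11: B@(0,0) -> caps B=0 W=1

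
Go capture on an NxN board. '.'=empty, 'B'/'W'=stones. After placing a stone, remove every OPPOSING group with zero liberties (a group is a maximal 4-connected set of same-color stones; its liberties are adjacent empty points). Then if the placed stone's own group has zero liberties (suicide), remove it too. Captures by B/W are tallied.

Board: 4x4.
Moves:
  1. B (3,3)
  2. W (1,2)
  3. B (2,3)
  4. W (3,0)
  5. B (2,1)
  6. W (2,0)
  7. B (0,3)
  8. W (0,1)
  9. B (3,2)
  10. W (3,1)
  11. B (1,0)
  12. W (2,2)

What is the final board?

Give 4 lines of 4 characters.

Answer: .W.B
B.W.
.BWB
..BB

Derivation:
Move 1: B@(3,3) -> caps B=0 W=0
Move 2: W@(1,2) -> caps B=0 W=0
Move 3: B@(2,3) -> caps B=0 W=0
Move 4: W@(3,0) -> caps B=0 W=0
Move 5: B@(2,1) -> caps B=0 W=0
Move 6: W@(2,0) -> caps B=0 W=0
Move 7: B@(0,3) -> caps B=0 W=0
Move 8: W@(0,1) -> caps B=0 W=0
Move 9: B@(3,2) -> caps B=0 W=0
Move 10: W@(3,1) -> caps B=0 W=0
Move 11: B@(1,0) -> caps B=3 W=0
Move 12: W@(2,2) -> caps B=3 W=0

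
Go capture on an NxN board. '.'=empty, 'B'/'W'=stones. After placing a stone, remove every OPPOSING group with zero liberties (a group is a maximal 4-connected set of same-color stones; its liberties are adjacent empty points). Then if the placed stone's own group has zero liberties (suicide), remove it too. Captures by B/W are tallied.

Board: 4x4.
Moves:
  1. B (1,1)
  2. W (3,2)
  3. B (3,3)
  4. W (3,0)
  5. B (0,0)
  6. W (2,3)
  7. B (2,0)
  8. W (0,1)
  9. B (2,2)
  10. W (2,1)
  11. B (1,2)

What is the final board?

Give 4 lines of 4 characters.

Move 1: B@(1,1) -> caps B=0 W=0
Move 2: W@(3,2) -> caps B=0 W=0
Move 3: B@(3,3) -> caps B=0 W=0
Move 4: W@(3,0) -> caps B=0 W=0
Move 5: B@(0,0) -> caps B=0 W=0
Move 6: W@(2,3) -> caps B=0 W=1
Move 7: B@(2,0) -> caps B=0 W=1
Move 8: W@(0,1) -> caps B=0 W=1
Move 9: B@(2,2) -> caps B=0 W=1
Move 10: W@(2,1) -> caps B=0 W=1
Move 11: B@(1,2) -> caps B=0 W=1

Answer: BW..
.BB.
BWBW
W.W.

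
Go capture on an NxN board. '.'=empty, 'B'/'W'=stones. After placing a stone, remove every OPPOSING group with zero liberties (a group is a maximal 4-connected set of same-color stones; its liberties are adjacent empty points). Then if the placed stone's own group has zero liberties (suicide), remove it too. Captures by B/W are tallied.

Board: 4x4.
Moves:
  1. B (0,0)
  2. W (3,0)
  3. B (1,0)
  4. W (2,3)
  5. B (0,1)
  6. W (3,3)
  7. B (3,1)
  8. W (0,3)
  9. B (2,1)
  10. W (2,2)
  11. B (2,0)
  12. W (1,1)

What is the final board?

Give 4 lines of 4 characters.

Answer: BB.W
BW..
BBWW
.B.W

Derivation:
Move 1: B@(0,0) -> caps B=0 W=0
Move 2: W@(3,0) -> caps B=0 W=0
Move 3: B@(1,0) -> caps B=0 W=0
Move 4: W@(2,3) -> caps B=0 W=0
Move 5: B@(0,1) -> caps B=0 W=0
Move 6: W@(3,3) -> caps B=0 W=0
Move 7: B@(3,1) -> caps B=0 W=0
Move 8: W@(0,3) -> caps B=0 W=0
Move 9: B@(2,1) -> caps B=0 W=0
Move 10: W@(2,2) -> caps B=0 W=0
Move 11: B@(2,0) -> caps B=1 W=0
Move 12: W@(1,1) -> caps B=1 W=0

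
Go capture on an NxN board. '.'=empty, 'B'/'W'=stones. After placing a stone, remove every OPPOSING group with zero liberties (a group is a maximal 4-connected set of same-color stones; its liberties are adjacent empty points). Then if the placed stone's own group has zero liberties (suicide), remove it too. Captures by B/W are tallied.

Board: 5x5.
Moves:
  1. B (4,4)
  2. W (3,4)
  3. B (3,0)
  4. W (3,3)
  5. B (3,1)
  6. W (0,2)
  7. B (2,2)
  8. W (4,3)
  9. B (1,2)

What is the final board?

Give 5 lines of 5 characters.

Move 1: B@(4,4) -> caps B=0 W=0
Move 2: W@(3,4) -> caps B=0 W=0
Move 3: B@(3,0) -> caps B=0 W=0
Move 4: W@(3,3) -> caps B=0 W=0
Move 5: B@(3,1) -> caps B=0 W=0
Move 6: W@(0,2) -> caps B=0 W=0
Move 7: B@(2,2) -> caps B=0 W=0
Move 8: W@(4,3) -> caps B=0 W=1
Move 9: B@(1,2) -> caps B=0 W=1

Answer: ..W..
..B..
..B..
BB.WW
...W.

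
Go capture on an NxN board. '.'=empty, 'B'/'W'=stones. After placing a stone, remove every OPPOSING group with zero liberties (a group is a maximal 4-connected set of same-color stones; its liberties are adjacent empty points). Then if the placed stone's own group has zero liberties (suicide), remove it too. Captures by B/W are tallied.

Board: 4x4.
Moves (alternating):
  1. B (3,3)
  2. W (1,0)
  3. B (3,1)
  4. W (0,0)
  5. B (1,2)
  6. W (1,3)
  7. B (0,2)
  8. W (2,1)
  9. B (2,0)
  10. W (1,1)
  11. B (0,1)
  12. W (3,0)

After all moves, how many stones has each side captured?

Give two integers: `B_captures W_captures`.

Answer: 0 1

Derivation:
Move 1: B@(3,3) -> caps B=0 W=0
Move 2: W@(1,0) -> caps B=0 W=0
Move 3: B@(3,1) -> caps B=0 W=0
Move 4: W@(0,0) -> caps B=0 W=0
Move 5: B@(1,2) -> caps B=0 W=0
Move 6: W@(1,3) -> caps B=0 W=0
Move 7: B@(0,2) -> caps B=0 W=0
Move 8: W@(2,1) -> caps B=0 W=0
Move 9: B@(2,0) -> caps B=0 W=0
Move 10: W@(1,1) -> caps B=0 W=0
Move 11: B@(0,1) -> caps B=0 W=0
Move 12: W@(3,0) -> caps B=0 W=1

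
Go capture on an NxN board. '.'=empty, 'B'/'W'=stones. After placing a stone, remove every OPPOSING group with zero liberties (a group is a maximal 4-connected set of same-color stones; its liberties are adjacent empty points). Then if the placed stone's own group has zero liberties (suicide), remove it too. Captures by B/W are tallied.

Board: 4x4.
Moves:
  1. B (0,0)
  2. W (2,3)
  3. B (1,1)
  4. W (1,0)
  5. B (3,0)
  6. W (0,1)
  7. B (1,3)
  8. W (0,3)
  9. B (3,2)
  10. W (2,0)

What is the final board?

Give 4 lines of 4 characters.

Move 1: B@(0,0) -> caps B=0 W=0
Move 2: W@(2,3) -> caps B=0 W=0
Move 3: B@(1,1) -> caps B=0 W=0
Move 4: W@(1,0) -> caps B=0 W=0
Move 5: B@(3,0) -> caps B=0 W=0
Move 6: W@(0,1) -> caps B=0 W=1
Move 7: B@(1,3) -> caps B=0 W=1
Move 8: W@(0,3) -> caps B=0 W=1
Move 9: B@(3,2) -> caps B=0 W=1
Move 10: W@(2,0) -> caps B=0 W=1

Answer: .W.W
WB.B
W..W
B.B.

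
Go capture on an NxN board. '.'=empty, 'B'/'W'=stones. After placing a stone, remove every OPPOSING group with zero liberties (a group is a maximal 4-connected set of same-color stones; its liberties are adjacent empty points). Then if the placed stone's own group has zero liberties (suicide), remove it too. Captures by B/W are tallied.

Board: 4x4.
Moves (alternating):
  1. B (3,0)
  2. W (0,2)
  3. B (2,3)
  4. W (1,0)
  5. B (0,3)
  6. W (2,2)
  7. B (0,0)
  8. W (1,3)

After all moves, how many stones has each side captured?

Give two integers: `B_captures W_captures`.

Answer: 0 1

Derivation:
Move 1: B@(3,0) -> caps B=0 W=0
Move 2: W@(0,2) -> caps B=0 W=0
Move 3: B@(2,3) -> caps B=0 W=0
Move 4: W@(1,0) -> caps B=0 W=0
Move 5: B@(0,3) -> caps B=0 W=0
Move 6: W@(2,2) -> caps B=0 W=0
Move 7: B@(0,0) -> caps B=0 W=0
Move 8: W@(1,3) -> caps B=0 W=1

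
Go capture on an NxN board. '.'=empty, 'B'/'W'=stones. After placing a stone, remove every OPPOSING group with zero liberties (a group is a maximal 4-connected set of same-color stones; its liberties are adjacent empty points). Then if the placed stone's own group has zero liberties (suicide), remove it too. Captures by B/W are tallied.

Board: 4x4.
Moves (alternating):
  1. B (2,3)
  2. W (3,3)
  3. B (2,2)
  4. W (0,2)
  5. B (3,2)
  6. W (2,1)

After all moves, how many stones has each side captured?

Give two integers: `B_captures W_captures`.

Move 1: B@(2,3) -> caps B=0 W=0
Move 2: W@(3,3) -> caps B=0 W=0
Move 3: B@(2,2) -> caps B=0 W=0
Move 4: W@(0,2) -> caps B=0 W=0
Move 5: B@(3,2) -> caps B=1 W=0
Move 6: W@(2,1) -> caps B=1 W=0

Answer: 1 0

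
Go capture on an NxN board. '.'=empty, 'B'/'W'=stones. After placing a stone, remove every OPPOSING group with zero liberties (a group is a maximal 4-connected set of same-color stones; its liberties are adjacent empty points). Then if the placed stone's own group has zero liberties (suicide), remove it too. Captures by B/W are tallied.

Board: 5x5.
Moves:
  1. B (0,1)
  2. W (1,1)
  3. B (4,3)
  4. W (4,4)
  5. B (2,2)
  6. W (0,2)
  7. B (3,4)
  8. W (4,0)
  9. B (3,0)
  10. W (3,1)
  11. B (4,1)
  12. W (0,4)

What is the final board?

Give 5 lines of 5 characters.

Move 1: B@(0,1) -> caps B=0 W=0
Move 2: W@(1,1) -> caps B=0 W=0
Move 3: B@(4,3) -> caps B=0 W=0
Move 4: W@(4,4) -> caps B=0 W=0
Move 5: B@(2,2) -> caps B=0 W=0
Move 6: W@(0,2) -> caps B=0 W=0
Move 7: B@(3,4) -> caps B=1 W=0
Move 8: W@(4,0) -> caps B=1 W=0
Move 9: B@(3,0) -> caps B=1 W=0
Move 10: W@(3,1) -> caps B=1 W=0
Move 11: B@(4,1) -> caps B=2 W=0
Move 12: W@(0,4) -> caps B=2 W=0

Answer: .BW.W
.W...
..B..
BW..B
.B.B.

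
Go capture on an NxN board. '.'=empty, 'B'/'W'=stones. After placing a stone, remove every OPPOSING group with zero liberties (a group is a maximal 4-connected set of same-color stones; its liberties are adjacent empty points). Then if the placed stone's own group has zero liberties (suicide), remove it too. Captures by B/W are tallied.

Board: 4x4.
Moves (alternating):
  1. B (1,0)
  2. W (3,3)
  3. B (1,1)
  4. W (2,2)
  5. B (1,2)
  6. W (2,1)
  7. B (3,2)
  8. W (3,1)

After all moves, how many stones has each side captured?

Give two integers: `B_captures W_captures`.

Answer: 0 1

Derivation:
Move 1: B@(1,0) -> caps B=0 W=0
Move 2: W@(3,3) -> caps B=0 W=0
Move 3: B@(1,1) -> caps B=0 W=0
Move 4: W@(2,2) -> caps B=0 W=0
Move 5: B@(1,2) -> caps B=0 W=0
Move 6: W@(2,1) -> caps B=0 W=0
Move 7: B@(3,2) -> caps B=0 W=0
Move 8: W@(3,1) -> caps B=0 W=1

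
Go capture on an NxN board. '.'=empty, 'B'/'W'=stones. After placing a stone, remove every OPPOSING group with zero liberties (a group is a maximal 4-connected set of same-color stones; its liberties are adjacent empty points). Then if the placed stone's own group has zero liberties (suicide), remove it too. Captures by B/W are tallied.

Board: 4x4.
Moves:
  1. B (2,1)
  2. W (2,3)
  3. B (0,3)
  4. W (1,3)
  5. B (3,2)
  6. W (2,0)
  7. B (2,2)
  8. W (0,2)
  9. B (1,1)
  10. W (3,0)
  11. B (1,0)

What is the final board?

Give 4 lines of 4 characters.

Move 1: B@(2,1) -> caps B=0 W=0
Move 2: W@(2,3) -> caps B=0 W=0
Move 3: B@(0,3) -> caps B=0 W=0
Move 4: W@(1,3) -> caps B=0 W=0
Move 5: B@(3,2) -> caps B=0 W=0
Move 6: W@(2,0) -> caps B=0 W=0
Move 7: B@(2,2) -> caps B=0 W=0
Move 8: W@(0,2) -> caps B=0 W=1
Move 9: B@(1,1) -> caps B=0 W=1
Move 10: W@(3,0) -> caps B=0 W=1
Move 11: B@(1,0) -> caps B=0 W=1

Answer: ..W.
BB.W
WBBW
W.B.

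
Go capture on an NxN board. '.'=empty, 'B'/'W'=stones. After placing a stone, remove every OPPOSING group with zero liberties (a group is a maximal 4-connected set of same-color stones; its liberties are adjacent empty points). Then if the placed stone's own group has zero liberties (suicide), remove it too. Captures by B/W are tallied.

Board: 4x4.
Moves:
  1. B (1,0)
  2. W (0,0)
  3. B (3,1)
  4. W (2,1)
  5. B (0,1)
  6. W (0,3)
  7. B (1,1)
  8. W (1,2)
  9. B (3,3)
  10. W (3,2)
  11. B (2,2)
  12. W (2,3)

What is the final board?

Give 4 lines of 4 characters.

Move 1: B@(1,0) -> caps B=0 W=0
Move 2: W@(0,0) -> caps B=0 W=0
Move 3: B@(3,1) -> caps B=0 W=0
Move 4: W@(2,1) -> caps B=0 W=0
Move 5: B@(0,1) -> caps B=1 W=0
Move 6: W@(0,3) -> caps B=1 W=0
Move 7: B@(1,1) -> caps B=1 W=0
Move 8: W@(1,2) -> caps B=1 W=0
Move 9: B@(3,3) -> caps B=1 W=0
Move 10: W@(3,2) -> caps B=1 W=0
Move 11: B@(2,2) -> caps B=2 W=0
Move 12: W@(2,3) -> caps B=2 W=0

Answer: .B.W
BBW.
.WBW
.B.B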